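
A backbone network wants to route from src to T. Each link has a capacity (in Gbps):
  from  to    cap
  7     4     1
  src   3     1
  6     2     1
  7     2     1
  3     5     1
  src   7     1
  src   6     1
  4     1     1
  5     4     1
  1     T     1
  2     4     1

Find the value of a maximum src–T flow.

1

Augment src→7→4→1→T: bottleneck 1. Total 1.
No augmenting path remains in the residual graph.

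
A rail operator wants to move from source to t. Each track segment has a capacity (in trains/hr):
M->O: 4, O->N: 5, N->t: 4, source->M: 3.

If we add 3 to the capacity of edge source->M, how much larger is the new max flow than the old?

Original max flow = 3.
After raising cap(source->M), augmenting paths through that edge carry 1 more unit.
New max flow = 4. Increase = 1.

1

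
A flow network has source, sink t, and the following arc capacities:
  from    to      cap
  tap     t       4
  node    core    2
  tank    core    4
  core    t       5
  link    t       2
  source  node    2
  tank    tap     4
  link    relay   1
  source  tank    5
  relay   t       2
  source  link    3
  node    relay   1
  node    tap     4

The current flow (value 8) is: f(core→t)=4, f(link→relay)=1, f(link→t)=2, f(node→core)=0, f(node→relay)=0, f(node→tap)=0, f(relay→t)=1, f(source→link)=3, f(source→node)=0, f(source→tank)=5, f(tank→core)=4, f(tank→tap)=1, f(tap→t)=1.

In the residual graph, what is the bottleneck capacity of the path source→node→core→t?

1

Residual capacities along the path: source→node: 2, node→core: 2, core→t: 1.
Minimum is 1.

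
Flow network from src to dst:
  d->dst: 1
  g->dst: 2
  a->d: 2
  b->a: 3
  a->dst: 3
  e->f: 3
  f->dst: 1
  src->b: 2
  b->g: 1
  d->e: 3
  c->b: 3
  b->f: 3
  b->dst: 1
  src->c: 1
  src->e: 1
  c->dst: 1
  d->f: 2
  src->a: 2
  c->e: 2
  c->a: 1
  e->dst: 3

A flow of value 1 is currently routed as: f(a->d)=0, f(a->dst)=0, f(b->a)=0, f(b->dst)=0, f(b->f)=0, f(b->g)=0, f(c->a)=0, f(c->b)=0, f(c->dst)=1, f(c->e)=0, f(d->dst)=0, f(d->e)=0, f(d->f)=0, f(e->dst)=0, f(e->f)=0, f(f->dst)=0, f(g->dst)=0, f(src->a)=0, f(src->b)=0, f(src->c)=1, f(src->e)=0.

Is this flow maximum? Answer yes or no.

No

Residual path src->b->dst has bottleneck 1 > 0.
Pushing 1 along it raises the flow to 2, so the given flow is not maximum.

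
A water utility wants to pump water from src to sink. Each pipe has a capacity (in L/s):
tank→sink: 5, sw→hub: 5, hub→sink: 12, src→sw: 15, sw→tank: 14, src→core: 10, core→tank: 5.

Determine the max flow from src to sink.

Augment src→core→tank→sink: bottleneck 5. Total 5.
Augment src→sw→hub→sink: bottleneck 5. Total 10.
No augmenting path remains in the residual graph.

10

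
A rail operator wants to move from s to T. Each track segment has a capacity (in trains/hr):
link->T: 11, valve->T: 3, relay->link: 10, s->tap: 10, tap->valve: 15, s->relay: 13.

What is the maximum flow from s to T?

Augment s->tap->valve->T: bottleneck 3. Total 3.
Augment s->relay->link->T: bottleneck 10. Total 13.
No augmenting path remains in the residual graph.

13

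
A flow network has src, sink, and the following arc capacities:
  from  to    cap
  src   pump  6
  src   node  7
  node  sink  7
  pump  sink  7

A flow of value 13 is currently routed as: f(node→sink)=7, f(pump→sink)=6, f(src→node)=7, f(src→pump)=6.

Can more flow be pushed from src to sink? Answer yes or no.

No

Residual reachable from src: {src}; sink is not reachable.
Saturated cut: src→pump, src→node with total capacity 13 = current flow value. Flow is maximum.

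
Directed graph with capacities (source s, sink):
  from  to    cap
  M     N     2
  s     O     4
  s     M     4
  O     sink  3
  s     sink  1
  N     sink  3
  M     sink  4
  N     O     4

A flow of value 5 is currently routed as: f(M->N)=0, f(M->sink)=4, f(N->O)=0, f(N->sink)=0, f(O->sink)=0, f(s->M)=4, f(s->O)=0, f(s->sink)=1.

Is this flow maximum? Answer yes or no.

No

Residual path s->O->sink has bottleneck 3 > 0.
Pushing 3 along it raises the flow to 8, so the given flow is not maximum.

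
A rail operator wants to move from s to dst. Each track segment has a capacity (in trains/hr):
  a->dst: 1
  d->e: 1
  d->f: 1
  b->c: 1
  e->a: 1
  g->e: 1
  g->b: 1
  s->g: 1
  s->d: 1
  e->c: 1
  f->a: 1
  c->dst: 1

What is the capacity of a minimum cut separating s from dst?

Max flow = 2 (via 2 augmenting paths).
In the residual at optimum, the set reachable from s is {s}.
Cut edges: s->d (cap 1), s->g (cap 1). Sum = 2.

2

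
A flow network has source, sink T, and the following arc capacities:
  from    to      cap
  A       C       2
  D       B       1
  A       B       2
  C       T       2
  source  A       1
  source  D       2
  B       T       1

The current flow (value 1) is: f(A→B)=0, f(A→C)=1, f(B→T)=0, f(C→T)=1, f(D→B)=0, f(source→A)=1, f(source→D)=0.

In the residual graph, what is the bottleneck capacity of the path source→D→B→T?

Residual capacities along the path: source→D: 2, D→B: 1, B→T: 1.
Minimum is 1.

1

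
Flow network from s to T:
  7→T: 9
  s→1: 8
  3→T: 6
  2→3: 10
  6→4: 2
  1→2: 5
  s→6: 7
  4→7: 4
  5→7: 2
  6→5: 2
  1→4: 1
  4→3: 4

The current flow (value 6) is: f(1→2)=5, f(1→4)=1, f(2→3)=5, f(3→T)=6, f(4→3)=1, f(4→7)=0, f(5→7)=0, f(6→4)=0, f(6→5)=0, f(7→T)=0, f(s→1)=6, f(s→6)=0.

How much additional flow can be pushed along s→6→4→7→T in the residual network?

2

Residual capacities along the path: s→6: 7, 6→4: 2, 4→7: 4, 7→T: 9.
Minimum is 2.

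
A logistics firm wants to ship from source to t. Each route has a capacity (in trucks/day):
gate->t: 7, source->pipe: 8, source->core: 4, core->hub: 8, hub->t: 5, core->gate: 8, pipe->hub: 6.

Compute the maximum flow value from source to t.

Augment source->pipe->hub->t: bottleneck 5. Total 5.
Augment source->core->gate->t: bottleneck 4. Total 9.
No augmenting path remains in the residual graph.

9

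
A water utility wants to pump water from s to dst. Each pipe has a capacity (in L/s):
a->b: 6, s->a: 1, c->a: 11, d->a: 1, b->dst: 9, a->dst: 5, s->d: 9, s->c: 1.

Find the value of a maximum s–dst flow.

3

Augment s->a->dst: bottleneck 1. Total 1.
Augment s->d->a->dst: bottleneck 1. Total 2.
Augment s->c->a->dst: bottleneck 1. Total 3.
No augmenting path remains in the residual graph.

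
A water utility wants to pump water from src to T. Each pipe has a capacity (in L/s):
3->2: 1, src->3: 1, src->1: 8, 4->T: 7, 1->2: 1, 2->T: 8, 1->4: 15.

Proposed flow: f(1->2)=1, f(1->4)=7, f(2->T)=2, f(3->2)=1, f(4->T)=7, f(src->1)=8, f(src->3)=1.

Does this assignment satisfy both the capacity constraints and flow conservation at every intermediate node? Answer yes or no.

Yes

Every edge has 0 ≤ f(e) ≤ cap(e).
At each intermediate node, inflow equals outflow.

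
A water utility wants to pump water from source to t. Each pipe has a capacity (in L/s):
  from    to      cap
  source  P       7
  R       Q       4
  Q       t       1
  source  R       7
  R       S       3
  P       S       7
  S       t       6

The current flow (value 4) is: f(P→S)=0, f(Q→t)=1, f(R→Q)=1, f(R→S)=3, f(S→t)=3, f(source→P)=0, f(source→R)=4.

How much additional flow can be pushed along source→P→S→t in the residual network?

Residual capacities along the path: source→P: 7, P→S: 7, S→t: 3.
Minimum is 3.

3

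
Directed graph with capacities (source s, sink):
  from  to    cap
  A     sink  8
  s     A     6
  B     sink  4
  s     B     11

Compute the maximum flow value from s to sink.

10

Augment s->B->sink: bottleneck 4. Total 4.
Augment s->A->sink: bottleneck 6. Total 10.
No augmenting path remains in the residual graph.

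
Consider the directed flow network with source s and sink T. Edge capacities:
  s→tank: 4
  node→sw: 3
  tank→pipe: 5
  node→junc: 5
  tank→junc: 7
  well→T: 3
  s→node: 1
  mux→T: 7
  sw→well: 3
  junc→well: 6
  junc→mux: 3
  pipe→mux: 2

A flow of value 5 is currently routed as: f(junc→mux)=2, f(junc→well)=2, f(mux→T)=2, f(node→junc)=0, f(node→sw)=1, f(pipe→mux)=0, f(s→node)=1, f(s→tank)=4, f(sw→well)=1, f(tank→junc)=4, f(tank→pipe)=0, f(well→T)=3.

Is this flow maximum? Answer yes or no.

Residual reachable from s: {s}; T is not reachable.
Saturated cut: s→node, s→tank with total capacity 5 = current flow value. Flow is maximum.

Yes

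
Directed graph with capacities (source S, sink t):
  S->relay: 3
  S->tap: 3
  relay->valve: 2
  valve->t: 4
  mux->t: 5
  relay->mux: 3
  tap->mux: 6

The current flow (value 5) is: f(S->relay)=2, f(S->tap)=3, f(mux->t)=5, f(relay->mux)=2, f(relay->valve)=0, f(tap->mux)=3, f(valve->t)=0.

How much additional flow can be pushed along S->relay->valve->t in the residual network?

Residual capacities along the path: S->relay: 1, relay->valve: 2, valve->t: 4.
Minimum is 1.

1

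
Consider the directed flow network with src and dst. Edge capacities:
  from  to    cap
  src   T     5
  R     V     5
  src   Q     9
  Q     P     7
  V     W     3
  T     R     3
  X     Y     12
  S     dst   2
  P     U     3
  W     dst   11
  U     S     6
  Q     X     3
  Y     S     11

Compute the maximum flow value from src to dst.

Augment src→Q→P→U→S→dst: bottleneck 2. Total 2.
Augment src→T→R→V→W→dst: bottleneck 3. Total 5.
No augmenting path remains in the residual graph.

5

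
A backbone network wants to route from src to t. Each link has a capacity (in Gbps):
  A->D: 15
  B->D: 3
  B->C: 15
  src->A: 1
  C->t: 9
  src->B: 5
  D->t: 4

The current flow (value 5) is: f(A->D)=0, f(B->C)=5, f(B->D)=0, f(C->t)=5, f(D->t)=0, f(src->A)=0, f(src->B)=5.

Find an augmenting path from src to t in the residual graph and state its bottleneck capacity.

src->A->D->t, bottleneck 1

Residual along src->A->D->t: src->A: 1, A->D: 15, D->t: 4.
Bottleneck = min = 1.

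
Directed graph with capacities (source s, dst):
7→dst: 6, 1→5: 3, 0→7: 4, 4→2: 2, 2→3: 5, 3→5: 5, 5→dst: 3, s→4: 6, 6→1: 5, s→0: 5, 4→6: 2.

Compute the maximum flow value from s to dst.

7

Augment s→0→7→dst: bottleneck 4. Total 4.
Augment s→4→6→1→5→dst: bottleneck 2. Total 6.
Augment s→4→2→3→5→dst: bottleneck 1. Total 7.
No augmenting path remains in the residual graph.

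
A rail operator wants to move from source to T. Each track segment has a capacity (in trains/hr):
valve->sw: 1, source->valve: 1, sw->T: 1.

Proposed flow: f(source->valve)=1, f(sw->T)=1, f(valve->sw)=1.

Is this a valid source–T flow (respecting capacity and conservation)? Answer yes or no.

Every edge has 0 ≤ f(e) ≤ cap(e).
At each intermediate node, inflow equals outflow.

Yes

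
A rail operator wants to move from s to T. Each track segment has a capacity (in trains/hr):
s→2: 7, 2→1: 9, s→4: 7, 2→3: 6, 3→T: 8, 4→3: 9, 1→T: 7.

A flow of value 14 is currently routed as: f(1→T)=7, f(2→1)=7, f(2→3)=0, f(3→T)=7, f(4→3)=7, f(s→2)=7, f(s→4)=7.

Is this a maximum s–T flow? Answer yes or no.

Residual reachable from s: {s}; T is not reachable.
Saturated cut: s→2, s→4 with total capacity 14 = current flow value. Flow is maximum.

Yes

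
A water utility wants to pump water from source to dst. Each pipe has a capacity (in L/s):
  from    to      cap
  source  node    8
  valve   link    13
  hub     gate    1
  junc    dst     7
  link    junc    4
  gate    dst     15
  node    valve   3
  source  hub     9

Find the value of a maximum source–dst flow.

Augment source->hub->gate->dst: bottleneck 1. Total 1.
Augment source->node->valve->link->junc->dst: bottleneck 3. Total 4.
No augmenting path remains in the residual graph.

4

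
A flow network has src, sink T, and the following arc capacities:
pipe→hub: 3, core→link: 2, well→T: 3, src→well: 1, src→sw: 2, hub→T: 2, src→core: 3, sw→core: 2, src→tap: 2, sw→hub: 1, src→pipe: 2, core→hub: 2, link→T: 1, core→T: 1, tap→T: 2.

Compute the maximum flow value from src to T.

Augment src→core→T: bottleneck 1. Total 1.
Augment src→well→T: bottleneck 1. Total 2.
Augment src→tap→T: bottleneck 2. Total 4.
Augment src→pipe→hub→T: bottleneck 2. Total 6.
Augment src→core→link→T: bottleneck 1. Total 7.
No augmenting path remains in the residual graph.

7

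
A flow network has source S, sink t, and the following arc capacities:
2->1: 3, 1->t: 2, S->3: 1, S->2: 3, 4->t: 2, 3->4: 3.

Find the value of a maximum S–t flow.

Augment S->3->4->t: bottleneck 1. Total 1.
Augment S->2->1->t: bottleneck 2. Total 3.
No augmenting path remains in the residual graph.

3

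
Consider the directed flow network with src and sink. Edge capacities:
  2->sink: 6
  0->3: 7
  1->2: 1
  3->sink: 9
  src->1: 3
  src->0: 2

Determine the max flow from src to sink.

3

Augment src->1->2->sink: bottleneck 1. Total 1.
Augment src->0->3->sink: bottleneck 2. Total 3.
No augmenting path remains in the residual graph.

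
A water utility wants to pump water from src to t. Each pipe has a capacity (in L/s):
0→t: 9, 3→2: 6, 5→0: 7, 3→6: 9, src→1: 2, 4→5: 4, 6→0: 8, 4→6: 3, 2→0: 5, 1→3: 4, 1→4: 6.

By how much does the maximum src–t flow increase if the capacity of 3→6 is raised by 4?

Original max flow = 2.
Edge 3→6 does not cross the min cut (source side {src}), so extra capacity there cannot help.
New max flow = 2. Increase = 0.

0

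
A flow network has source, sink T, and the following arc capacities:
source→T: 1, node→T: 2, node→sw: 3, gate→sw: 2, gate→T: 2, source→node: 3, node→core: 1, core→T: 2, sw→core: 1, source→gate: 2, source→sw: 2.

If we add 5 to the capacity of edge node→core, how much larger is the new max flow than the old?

0

Original max flow = 7.
Edge node→core does not cross the min cut (source side {source, sw}), so extra capacity there cannot help.
New max flow = 7. Increase = 0.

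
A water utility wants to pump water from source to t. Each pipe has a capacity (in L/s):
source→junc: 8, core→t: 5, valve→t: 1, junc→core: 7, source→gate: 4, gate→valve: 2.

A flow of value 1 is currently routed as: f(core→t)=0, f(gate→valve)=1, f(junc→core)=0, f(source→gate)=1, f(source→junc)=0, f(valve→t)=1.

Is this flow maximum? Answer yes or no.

No

Residual path source→junc→core→t has bottleneck 5 > 0.
Pushing 5 along it raises the flow to 6, so the given flow is not maximum.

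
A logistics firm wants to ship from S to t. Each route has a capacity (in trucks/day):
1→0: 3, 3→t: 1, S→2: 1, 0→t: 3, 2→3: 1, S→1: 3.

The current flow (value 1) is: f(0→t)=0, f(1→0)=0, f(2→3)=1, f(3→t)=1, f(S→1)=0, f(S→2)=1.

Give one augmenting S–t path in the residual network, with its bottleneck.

S→1→0→t, bottleneck 3

Residual along S→1→0→t: S→1: 3, 1→0: 3, 0→t: 3.
Bottleneck = min = 3.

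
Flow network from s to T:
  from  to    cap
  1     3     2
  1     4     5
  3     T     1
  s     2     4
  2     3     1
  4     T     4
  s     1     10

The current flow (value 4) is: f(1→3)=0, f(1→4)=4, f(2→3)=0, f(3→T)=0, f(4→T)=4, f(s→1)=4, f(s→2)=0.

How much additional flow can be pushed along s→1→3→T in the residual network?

1

Residual capacities along the path: s→1: 6, 1→3: 2, 3→T: 1.
Minimum is 1.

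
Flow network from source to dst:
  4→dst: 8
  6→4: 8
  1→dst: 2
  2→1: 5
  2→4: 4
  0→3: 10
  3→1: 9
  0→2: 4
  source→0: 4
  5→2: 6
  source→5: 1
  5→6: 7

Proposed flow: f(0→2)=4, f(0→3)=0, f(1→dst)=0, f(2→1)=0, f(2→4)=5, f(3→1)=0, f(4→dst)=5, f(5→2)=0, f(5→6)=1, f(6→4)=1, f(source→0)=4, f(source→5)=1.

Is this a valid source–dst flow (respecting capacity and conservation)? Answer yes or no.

No

Capacity violated on 2→4: flow 5 > capacity 4.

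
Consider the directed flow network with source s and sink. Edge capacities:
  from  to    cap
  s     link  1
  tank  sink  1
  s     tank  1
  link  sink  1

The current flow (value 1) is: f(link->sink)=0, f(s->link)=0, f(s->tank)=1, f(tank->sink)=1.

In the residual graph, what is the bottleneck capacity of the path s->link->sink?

Residual capacities along the path: s->link: 1, link->sink: 1.
Minimum is 1.

1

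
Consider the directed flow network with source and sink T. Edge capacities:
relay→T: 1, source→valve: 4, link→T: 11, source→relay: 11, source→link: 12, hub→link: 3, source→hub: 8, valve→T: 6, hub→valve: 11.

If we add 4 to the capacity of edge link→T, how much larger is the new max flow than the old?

4

Original max flow = 18.
After raising cap(link→T), augmenting paths through that edge carry 4 more units.
New max flow = 22. Increase = 4.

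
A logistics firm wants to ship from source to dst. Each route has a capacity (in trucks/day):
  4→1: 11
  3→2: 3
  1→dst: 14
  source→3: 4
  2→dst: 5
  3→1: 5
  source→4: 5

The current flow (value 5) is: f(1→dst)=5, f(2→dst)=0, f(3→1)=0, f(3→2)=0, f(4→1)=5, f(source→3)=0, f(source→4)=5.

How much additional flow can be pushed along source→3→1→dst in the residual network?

Residual capacities along the path: source→3: 4, 3→1: 5, 1→dst: 9.
Minimum is 4.

4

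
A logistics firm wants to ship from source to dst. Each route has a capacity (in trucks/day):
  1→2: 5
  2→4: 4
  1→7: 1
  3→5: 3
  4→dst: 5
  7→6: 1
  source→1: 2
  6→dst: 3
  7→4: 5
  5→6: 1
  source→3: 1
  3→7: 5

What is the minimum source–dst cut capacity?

Max flow = 3 (via 3 augmenting paths).
In the residual at optimum, the set reachable from source is {source}.
Cut edges: source→3 (cap 1), source→1 (cap 2). Sum = 3.

3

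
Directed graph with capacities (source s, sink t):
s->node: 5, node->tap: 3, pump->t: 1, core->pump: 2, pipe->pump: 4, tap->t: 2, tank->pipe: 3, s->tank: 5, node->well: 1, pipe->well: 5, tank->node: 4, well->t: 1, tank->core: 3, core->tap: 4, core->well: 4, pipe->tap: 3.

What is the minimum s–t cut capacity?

Max flow = 4 (via 3 augmenting paths).
In the residual at optimum, the set reachable from s is {core, node, pipe, pump, s, tank, tap, well}.
Cut edges: pump->t (cap 1), well->t (cap 1), tap->t (cap 2). Sum = 4.

4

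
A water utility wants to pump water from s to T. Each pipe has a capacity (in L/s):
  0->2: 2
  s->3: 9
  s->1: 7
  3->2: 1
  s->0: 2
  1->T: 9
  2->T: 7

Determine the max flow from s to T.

Augment s->1->T: bottleneck 7. Total 7.
Augment s->3->2->T: bottleneck 1. Total 8.
Augment s->0->2->T: bottleneck 2. Total 10.
No augmenting path remains in the residual graph.

10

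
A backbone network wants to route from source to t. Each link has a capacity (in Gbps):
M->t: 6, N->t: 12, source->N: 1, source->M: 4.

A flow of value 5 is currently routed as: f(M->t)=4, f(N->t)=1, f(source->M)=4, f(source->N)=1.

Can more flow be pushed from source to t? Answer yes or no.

No

Residual reachable from source: {source}; t is not reachable.
Saturated cut: source->M, source->N with total capacity 5 = current flow value. Flow is maximum.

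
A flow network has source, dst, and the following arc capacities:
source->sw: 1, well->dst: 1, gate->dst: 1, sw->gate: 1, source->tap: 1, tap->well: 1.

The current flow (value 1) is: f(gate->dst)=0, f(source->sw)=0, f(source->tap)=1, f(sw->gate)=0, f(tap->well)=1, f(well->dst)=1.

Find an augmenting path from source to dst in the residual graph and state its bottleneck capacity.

Residual along source->sw->gate->dst: source->sw: 1, sw->gate: 1, gate->dst: 1.
Bottleneck = min = 1.

source->sw->gate->dst, bottleneck 1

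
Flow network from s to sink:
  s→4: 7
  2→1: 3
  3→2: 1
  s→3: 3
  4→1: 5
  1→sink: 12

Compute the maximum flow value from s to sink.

6

Augment s→4→1→sink: bottleneck 5. Total 5.
Augment s→3→2→1→sink: bottleneck 1. Total 6.
No augmenting path remains in the residual graph.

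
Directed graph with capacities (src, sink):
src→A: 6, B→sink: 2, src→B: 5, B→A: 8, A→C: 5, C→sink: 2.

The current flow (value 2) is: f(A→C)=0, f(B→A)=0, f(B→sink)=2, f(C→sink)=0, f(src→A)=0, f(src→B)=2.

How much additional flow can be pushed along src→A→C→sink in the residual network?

Residual capacities along the path: src→A: 6, A→C: 5, C→sink: 2.
Minimum is 2.

2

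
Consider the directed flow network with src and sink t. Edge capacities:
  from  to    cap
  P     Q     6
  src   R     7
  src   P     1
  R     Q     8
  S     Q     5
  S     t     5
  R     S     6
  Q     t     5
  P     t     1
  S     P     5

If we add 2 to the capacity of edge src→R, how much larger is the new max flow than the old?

2

Original max flow = 8.
After raising cap(src→R), augmenting paths through that edge carry 2 more units.
New max flow = 10. Increase = 2.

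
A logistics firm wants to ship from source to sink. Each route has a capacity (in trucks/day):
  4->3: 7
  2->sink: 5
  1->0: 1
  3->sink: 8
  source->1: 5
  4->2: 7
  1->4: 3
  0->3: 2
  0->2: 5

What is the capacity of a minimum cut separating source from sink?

Max flow = 4 (via 2 augmenting paths).
In the residual at optimum, the set reachable from source is {1, source}.
Cut edges: 1->4 (cap 3), 1->0 (cap 1). Sum = 4.

4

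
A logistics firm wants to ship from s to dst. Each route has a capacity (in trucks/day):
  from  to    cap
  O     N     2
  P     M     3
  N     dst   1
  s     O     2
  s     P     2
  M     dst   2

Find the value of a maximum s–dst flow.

3

Augment s→O→N→dst: bottleneck 1. Total 1.
Augment s→P→M→dst: bottleneck 2. Total 3.
No augmenting path remains in the residual graph.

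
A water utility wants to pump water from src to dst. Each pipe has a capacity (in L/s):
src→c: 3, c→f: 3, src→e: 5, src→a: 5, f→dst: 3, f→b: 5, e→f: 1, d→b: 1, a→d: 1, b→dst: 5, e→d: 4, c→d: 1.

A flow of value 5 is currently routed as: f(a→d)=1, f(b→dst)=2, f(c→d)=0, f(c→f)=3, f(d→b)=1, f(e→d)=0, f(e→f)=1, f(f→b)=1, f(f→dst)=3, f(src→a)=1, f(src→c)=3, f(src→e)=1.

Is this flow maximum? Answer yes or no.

Yes

Residual reachable from src: {a, d, e, src}; dst is not reachable.
Saturated cut: src→c, e→f, d→b with total capacity 5 = current flow value. Flow is maximum.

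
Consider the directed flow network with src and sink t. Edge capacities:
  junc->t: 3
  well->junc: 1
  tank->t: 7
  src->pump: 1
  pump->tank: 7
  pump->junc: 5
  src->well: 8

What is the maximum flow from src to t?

2

Augment src->well->junc->t: bottleneck 1. Total 1.
Augment src->pump->junc->t: bottleneck 1. Total 2.
No augmenting path remains in the residual graph.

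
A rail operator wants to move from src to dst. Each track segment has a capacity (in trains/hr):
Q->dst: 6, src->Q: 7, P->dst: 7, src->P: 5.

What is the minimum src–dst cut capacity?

Max flow = 11 (via 2 augmenting paths).
In the residual at optimum, the set reachable from src is {Q, src}.
Cut edges: src->P (cap 5), Q->dst (cap 6). Sum = 11.

11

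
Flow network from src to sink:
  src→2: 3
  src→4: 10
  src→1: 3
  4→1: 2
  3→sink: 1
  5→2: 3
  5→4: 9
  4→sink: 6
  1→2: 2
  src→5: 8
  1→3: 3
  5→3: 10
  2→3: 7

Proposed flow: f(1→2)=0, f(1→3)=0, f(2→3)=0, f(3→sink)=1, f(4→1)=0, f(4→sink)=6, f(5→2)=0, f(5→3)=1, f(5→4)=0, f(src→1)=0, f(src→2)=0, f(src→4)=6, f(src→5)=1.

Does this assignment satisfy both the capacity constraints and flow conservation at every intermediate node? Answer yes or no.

Yes

Every edge has 0 ≤ f(e) ≤ cap(e).
At each intermediate node, inflow equals outflow.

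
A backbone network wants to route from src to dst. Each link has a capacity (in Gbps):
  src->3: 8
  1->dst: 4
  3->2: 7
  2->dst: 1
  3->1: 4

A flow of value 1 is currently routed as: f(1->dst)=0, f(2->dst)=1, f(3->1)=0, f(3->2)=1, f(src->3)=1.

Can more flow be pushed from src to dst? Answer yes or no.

Yes

Residual path src->3->1->dst has bottleneck 4 > 0.
Pushing 4 along it raises the flow to 5, so the given flow is not maximum.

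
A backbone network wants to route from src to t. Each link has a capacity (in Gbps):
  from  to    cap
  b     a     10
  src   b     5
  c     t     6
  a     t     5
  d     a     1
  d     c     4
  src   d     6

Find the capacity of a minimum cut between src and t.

9

Max flow = 9 (via 3 augmenting paths).
In the residual at optimum, the set reachable from src is {a, b, d, src}.
Cut edges: d→c (cap 4), a→t (cap 5). Sum = 9.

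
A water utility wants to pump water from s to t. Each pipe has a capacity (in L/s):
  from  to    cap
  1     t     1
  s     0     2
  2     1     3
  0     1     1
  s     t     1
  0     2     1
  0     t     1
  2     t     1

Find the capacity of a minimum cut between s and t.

3

Max flow = 3 (via 3 augmenting paths).
In the residual at optimum, the set reachable from s is {s}.
Cut edges: s→0 (cap 2), s→t (cap 1). Sum = 3.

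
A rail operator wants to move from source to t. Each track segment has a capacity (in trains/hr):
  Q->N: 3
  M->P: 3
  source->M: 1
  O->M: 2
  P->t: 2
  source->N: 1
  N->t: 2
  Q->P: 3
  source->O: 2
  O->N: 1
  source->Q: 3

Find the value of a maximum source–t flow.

Augment source->N->t: bottleneck 1. Total 1.
Augment source->Q->N->t: bottleneck 1. Total 2.
Augment source->Q->P->t: bottleneck 2. Total 4.
No augmenting path remains in the residual graph.

4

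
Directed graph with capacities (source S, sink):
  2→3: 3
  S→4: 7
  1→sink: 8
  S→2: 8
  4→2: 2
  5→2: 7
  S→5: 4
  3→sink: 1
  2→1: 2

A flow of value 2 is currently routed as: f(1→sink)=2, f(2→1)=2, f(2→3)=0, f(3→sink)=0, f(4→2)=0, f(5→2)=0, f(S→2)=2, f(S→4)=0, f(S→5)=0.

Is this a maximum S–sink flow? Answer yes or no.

No

Residual path S→2→3→sink has bottleneck 1 > 0.
Pushing 1 along it raises the flow to 3, so the given flow is not maximum.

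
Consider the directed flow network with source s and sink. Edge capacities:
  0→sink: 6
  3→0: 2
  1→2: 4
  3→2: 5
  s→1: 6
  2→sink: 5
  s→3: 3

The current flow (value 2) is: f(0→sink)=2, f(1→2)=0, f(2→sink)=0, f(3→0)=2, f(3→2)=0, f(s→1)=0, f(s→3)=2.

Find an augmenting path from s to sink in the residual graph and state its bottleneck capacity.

Residual along s→3→2→sink: s→3: 1, 3→2: 5, 2→sink: 5.
Bottleneck = min = 1.

s→3→2→sink, bottleneck 1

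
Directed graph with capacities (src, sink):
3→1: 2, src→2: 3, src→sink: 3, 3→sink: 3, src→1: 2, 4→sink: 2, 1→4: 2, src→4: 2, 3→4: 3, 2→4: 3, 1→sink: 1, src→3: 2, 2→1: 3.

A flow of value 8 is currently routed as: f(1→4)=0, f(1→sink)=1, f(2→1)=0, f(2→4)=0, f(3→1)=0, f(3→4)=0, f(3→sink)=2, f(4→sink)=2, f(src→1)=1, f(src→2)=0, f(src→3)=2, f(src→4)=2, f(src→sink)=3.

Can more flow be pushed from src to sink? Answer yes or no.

No

Residual reachable from src: {1, 2, 4, src}; sink is not reachable.
Saturated cut: src→3, src→sink, 1→sink, 4→sink with total capacity 8 = current flow value. Flow is maximum.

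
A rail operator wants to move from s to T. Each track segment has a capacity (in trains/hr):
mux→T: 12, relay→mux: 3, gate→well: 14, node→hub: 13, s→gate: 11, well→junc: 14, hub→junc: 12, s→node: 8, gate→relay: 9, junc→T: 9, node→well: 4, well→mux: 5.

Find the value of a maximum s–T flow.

Augment s→gate→relay→mux→T: bottleneck 3. Total 3.
Augment s→gate→well→mux→T: bottleneck 5. Total 8.
Augment s→gate→well→junc→T: bottleneck 3. Total 11.
Augment s→node→well→junc→T: bottleneck 4. Total 15.
Augment s→node→hub→junc→T: bottleneck 2. Total 17.
No augmenting path remains in the residual graph.

17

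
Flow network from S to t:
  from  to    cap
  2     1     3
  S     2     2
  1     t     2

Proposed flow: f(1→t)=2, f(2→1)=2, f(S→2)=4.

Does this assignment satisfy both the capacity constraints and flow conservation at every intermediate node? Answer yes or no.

No

Capacity violated on S→2: flow 4 > capacity 2.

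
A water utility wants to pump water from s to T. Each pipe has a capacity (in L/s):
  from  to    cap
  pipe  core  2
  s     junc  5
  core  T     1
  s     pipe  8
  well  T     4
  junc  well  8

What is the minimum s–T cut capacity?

5

Max flow = 5 (via 2 augmenting paths).
In the residual at optimum, the set reachable from s is {core, junc, pipe, s, well}.
Cut edges: well->T (cap 4), core->T (cap 1). Sum = 5.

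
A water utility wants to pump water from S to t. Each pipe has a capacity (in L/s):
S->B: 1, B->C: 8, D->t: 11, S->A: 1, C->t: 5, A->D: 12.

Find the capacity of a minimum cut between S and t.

2

Max flow = 2 (via 2 augmenting paths).
In the residual at optimum, the set reachable from S is {S}.
Cut edges: S->A (cap 1), S->B (cap 1). Sum = 2.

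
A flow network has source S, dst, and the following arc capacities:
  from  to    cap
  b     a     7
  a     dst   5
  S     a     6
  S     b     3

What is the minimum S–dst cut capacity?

Max flow = 5 (via 1 augmenting path).
In the residual at optimum, the set reachable from S is {S, a, b}.
Cut edges: a->dst (cap 5). Sum = 5.

5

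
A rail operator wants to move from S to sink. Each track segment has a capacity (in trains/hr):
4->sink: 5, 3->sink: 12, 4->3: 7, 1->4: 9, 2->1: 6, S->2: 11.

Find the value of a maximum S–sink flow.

Augment S->2->1->4->sink: bottleneck 5. Total 5.
Augment S->2->1->4->3->sink: bottleneck 1. Total 6.
No augmenting path remains in the residual graph.

6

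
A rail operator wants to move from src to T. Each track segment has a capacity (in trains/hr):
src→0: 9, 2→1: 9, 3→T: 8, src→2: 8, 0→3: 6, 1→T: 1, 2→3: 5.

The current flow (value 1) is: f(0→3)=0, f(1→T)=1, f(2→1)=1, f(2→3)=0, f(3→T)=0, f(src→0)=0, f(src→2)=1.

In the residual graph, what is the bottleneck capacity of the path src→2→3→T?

5

Residual capacities along the path: src→2: 7, 2→3: 5, 3→T: 8.
Minimum is 5.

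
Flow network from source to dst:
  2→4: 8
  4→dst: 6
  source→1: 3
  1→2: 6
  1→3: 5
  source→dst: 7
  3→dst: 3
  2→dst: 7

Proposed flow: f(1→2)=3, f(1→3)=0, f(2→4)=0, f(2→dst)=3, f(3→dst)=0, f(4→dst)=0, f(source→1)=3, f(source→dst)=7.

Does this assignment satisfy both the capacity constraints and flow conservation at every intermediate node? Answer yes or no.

Every edge has 0 ≤ f(e) ≤ cap(e).
At each intermediate node, inflow equals outflow.

Yes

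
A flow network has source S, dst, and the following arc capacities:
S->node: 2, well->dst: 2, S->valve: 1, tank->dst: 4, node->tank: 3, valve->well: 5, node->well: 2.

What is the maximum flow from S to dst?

3

Augment S->valve->well->dst: bottleneck 1. Total 1.
Augment S->node->well->dst: bottleneck 1. Total 2.
Augment S->node->tank->dst: bottleneck 1. Total 3.
No augmenting path remains in the residual graph.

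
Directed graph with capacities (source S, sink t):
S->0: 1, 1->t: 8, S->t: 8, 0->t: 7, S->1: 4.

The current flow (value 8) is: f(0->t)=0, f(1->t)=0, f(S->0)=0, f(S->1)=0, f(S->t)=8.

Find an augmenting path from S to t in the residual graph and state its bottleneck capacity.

Residual along S->0->t: S->0: 1, 0->t: 7.
Bottleneck = min = 1.

S->0->t, bottleneck 1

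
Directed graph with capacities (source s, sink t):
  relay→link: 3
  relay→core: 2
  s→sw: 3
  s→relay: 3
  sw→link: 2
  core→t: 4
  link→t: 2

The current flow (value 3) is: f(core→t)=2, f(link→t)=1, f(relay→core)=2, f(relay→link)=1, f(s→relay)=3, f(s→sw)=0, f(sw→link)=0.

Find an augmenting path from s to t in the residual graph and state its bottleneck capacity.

Residual along s→sw→link→t: s→sw: 3, sw→link: 2, link→t: 1.
Bottleneck = min = 1.

s→sw→link→t, bottleneck 1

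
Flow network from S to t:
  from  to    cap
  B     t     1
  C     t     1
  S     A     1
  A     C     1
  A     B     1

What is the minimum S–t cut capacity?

1

Max flow = 1 (via 1 augmenting path).
In the residual at optimum, the set reachable from S is {S}.
Cut edges: S->A (cap 1). Sum = 1.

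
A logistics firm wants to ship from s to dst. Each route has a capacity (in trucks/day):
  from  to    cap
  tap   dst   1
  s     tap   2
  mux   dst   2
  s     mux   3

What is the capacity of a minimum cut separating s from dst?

3

Max flow = 3 (via 2 augmenting paths).
In the residual at optimum, the set reachable from s is {mux, s, tap}.
Cut edges: mux→dst (cap 2), tap→dst (cap 1). Sum = 3.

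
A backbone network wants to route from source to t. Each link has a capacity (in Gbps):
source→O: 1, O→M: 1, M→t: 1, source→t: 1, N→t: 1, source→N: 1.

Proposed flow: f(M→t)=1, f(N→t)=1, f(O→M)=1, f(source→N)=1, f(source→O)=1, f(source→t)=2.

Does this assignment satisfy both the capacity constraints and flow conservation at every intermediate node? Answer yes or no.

Capacity violated on source→t: flow 2 > capacity 1.

No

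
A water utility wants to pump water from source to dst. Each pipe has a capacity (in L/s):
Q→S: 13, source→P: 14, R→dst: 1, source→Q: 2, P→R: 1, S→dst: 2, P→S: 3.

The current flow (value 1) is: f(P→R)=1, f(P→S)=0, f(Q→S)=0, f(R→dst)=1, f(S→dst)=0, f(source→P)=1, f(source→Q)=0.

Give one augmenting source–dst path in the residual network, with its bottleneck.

source→P→S→dst, bottleneck 2

Residual along source→P→S→dst: source→P: 13, P→S: 3, S→dst: 2.
Bottleneck = min = 2.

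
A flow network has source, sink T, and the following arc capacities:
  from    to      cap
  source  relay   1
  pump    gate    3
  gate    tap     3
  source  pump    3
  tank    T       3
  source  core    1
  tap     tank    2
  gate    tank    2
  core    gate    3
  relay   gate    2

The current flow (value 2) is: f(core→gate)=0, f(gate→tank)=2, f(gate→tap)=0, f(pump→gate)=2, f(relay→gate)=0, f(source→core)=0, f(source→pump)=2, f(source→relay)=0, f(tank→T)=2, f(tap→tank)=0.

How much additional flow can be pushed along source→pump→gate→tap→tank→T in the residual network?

Residual capacities along the path: source→pump: 1, pump→gate: 1, gate→tap: 3, tap→tank: 2, tank→T: 1.
Minimum is 1.

1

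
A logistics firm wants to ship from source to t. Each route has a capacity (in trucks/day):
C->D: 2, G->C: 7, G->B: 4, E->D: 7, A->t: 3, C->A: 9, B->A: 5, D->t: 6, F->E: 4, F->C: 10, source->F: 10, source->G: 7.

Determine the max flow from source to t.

9

Augment source->F->E->D->t: bottleneck 4. Total 4.
Augment source->F->C->D->t: bottleneck 2. Total 6.
Augment source->F->C->A->t: bottleneck 3. Total 9.
No augmenting path remains in the residual graph.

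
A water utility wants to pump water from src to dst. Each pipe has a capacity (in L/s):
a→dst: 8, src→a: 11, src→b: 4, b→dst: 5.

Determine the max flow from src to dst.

12

Augment src→b→dst: bottleneck 4. Total 4.
Augment src→a→dst: bottleneck 8. Total 12.
No augmenting path remains in the residual graph.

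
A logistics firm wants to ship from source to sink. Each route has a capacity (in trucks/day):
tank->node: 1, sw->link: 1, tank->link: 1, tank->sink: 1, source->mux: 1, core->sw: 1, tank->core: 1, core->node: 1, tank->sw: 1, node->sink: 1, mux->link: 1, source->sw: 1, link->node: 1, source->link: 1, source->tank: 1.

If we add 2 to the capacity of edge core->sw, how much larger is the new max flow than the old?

Original max flow = 2.
Edge core->sw does not cross the min cut (source side {link, mux, source, sw}), so extra capacity there cannot help.
New max flow = 2. Increase = 0.

0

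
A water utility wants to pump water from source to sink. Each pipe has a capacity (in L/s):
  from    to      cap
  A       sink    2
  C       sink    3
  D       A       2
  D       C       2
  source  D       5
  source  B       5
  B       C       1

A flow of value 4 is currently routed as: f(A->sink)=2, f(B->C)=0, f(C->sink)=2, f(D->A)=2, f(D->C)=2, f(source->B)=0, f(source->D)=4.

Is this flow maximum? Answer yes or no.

Residual path source->B->C->sink has bottleneck 1 > 0.
Pushing 1 along it raises the flow to 5, so the given flow is not maximum.

No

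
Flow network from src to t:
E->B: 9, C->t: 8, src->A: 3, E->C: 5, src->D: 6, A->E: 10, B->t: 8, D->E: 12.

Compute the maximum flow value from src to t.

9

Augment src->A->E->C->t: bottleneck 3. Total 3.
Augment src->D->E->C->t: bottleneck 2. Total 5.
Augment src->D->E->B->t: bottleneck 4. Total 9.
No augmenting path remains in the residual graph.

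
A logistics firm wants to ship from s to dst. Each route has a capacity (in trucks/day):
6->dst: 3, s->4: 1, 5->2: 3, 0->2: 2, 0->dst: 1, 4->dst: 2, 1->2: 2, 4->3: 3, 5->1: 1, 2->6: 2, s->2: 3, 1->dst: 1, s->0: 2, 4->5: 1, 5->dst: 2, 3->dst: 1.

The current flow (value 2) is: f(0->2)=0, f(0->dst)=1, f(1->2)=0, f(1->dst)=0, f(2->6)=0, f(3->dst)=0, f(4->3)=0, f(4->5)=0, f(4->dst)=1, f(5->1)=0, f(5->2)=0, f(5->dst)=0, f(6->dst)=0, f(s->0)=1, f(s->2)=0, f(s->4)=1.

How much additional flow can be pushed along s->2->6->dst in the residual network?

Residual capacities along the path: s->2: 3, 2->6: 2, 6->dst: 3.
Minimum is 2.

2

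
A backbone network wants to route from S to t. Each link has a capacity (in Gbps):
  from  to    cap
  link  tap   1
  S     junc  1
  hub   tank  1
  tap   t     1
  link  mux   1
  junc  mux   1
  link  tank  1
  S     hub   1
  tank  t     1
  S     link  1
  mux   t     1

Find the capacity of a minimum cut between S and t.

Max flow = 3 (via 3 augmenting paths).
In the residual at optimum, the set reachable from S is {S}.
Cut edges: S→link (cap 1), S→hub (cap 1), S→junc (cap 1). Sum = 3.

3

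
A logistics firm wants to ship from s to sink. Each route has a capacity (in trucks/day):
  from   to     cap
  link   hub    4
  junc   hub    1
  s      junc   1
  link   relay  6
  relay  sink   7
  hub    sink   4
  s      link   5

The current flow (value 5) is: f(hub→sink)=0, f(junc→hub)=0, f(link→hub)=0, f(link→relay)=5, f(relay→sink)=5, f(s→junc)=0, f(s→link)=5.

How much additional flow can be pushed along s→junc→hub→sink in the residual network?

Residual capacities along the path: s→junc: 1, junc→hub: 1, hub→sink: 4.
Minimum is 1.

1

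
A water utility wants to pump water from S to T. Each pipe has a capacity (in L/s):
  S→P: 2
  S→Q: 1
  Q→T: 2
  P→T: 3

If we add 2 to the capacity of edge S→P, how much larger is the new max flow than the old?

1

Original max flow = 3.
After raising cap(S→P), augmenting paths through that edge carry 1 more unit.
New max flow = 4. Increase = 1.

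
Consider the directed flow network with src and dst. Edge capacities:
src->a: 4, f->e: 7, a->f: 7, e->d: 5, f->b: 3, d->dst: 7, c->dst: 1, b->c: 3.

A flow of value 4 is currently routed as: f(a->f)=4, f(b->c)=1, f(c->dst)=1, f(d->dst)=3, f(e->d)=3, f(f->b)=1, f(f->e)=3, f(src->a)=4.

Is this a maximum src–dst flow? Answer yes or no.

Residual reachable from src: {src}; dst is not reachable.
Saturated cut: src->a with total capacity 4 = current flow value. Flow is maximum.

Yes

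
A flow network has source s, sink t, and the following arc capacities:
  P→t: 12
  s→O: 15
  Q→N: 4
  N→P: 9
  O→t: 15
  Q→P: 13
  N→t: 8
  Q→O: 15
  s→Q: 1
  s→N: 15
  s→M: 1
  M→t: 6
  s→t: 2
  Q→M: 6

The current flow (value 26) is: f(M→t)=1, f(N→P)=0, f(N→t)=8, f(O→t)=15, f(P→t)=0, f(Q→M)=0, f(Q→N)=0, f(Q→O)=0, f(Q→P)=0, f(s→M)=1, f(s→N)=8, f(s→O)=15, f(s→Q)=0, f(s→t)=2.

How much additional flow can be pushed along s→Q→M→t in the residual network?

1

Residual capacities along the path: s→Q: 1, Q→M: 6, M→t: 5.
Minimum is 1.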